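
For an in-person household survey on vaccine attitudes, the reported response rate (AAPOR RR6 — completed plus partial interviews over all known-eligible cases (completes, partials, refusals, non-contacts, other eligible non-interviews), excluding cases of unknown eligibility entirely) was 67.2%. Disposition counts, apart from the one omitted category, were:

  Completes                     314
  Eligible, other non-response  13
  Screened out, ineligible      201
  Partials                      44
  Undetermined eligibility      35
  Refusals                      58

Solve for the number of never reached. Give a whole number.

Numerator = 314 + 44 = 358
RR6 = 358 / D = 0.672
D = 358 / 0.672 = 532.7
Remaining denominator categories sum to 429
never reached = 532.7 − 429 ≈ 104

104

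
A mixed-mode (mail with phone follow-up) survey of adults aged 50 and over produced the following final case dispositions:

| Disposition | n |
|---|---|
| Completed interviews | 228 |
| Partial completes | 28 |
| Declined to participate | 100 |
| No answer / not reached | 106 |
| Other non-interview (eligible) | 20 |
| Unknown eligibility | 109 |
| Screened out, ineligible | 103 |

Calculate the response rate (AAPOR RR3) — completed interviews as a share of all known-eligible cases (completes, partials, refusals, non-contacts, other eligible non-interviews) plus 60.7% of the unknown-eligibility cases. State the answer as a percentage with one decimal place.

Numerator → 228
Eligible (known) → 228 + 28 + 100 + 106 + 20 = 482
e × U → 0.6070 × 109 = 66.16
Base → 482 + 66.16 = 548.16
RR3 = 228 / 548.16 = 0.4159

41.6%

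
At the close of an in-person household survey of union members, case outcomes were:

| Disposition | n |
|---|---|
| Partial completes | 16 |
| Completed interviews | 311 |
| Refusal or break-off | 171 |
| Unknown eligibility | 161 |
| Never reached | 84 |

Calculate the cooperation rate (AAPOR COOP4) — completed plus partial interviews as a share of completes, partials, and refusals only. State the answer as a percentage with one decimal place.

65.7%

Num = 311 + 16 = 327
Denom = 311 + 16 + 171 = 498
COOP4 = 327 / 498 = 0.6566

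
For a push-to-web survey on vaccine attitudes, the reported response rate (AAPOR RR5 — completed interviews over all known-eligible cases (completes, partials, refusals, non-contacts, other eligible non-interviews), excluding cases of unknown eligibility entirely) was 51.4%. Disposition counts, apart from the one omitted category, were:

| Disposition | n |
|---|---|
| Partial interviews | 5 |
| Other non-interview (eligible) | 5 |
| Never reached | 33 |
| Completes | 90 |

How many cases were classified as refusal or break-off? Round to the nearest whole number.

42

RR5 = 90 / D = 0.514
D = 90 / 0.514 = 175.1
Remaining denominator categories sum to 133
refusal or break-off = 175.1 − 133 ≈ 42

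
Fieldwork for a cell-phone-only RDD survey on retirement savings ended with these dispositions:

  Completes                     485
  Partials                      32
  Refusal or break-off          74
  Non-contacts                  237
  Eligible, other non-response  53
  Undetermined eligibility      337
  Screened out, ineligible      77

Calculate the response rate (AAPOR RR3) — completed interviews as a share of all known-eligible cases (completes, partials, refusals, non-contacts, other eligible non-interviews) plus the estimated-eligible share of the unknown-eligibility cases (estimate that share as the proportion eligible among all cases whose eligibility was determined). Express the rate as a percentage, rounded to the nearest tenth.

40.7%

Num: 485
Known eligible: 485 + 32 + 74 + 237 + 53 = 881
e = 881 / (881 + 77) = 881 / 958 = 0.9196
Eligible share of unknowns: 0.9196 × 337 = 309.91
Base: 881 + 309.91 = 1190.91
RR3 = 485 / 1190.91 = 0.4073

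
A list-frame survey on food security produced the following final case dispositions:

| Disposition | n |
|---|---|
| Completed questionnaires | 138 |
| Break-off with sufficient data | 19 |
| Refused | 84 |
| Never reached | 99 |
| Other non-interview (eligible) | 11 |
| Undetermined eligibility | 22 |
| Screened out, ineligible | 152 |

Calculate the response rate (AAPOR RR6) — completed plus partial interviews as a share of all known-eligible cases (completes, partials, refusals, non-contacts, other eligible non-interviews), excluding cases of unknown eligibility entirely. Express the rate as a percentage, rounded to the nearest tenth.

44.7%

Top: 138 + 19 = 157
Denominator: 138 + 19 + 84 + 99 + 11 = 351
RR6 = 157 / 351 = 0.4473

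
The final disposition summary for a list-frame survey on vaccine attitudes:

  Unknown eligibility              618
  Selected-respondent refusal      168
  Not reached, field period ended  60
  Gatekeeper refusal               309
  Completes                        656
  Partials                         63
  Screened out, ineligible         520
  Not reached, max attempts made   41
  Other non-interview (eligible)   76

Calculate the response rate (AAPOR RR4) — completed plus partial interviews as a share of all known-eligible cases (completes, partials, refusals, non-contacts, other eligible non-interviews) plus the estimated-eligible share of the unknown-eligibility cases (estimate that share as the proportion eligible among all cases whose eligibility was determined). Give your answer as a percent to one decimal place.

39.5%

Refusals = 309 + 168 = 477
Never reached = 60 + 41 = 101
Num → 656 + 63 = 719
Eligible (known) → 656 + 63 + 477 + 101 + 76 = 1373
e = 1373 / (1373 + 520) = 1373 / 1893 = 0.7253
e × U → 0.7253 × 618 = 448.24
Denominator → 1373 + 448.24 = 1821.24
RR4 = 719 / 1821.24 = 0.3948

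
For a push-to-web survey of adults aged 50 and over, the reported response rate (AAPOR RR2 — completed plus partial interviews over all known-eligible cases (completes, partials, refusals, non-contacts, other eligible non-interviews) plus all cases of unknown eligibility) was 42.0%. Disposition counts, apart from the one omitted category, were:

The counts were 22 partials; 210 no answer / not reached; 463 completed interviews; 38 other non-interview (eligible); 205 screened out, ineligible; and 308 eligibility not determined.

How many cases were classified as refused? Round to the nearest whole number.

114

Num: 463 + 22 = 485
RR2 = 485 / D = 0.420
D = 485 / 0.420 = 1154.8
Remaining denominator categories sum to 1041
refused = 1154.8 − 1041 ≈ 114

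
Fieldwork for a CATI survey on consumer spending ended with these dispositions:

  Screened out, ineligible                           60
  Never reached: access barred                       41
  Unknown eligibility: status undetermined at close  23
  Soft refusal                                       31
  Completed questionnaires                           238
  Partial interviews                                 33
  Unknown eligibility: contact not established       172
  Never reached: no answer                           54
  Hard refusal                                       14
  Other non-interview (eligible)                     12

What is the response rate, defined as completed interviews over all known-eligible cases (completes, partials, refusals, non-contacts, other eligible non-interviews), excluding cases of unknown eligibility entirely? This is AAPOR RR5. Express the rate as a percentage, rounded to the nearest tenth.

56.3%

Refusal or break-off = 14 + 31 = 45
No answer / not reached = 54 + 41 = 95
Unknown if eligible = 172 + 23 = 195
Num → 238
Denom → 238 + 33 + 45 + 95 + 12 = 423
RR5 = 238 / 423 = 0.5626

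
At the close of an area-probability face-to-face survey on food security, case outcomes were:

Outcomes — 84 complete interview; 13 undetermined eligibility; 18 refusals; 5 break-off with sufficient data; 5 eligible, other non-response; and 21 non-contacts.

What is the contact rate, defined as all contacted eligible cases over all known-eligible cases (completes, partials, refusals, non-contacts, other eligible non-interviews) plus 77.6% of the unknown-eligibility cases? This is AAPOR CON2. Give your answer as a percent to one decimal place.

78.3%

Numerator = 84 + 5 + 18 + 5 = 112
Eligible (known) = 84 + 5 + 18 + 21 + 5 = 133
e × U = 0.7760 × 13 = 10.09
Denom = 133 + 10.09 = 143.09
CON2 = 112 / 143.09 = 0.7827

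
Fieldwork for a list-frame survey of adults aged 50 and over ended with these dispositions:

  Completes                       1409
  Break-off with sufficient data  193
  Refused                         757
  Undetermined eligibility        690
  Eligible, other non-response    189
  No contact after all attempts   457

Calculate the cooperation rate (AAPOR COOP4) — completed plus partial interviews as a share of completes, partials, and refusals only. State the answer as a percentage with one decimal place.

Num: 1409 + 193 = 1602
Denom: 1409 + 193 + 757 = 2359
COOP4 = 1602 / 2359 = 0.6791

67.9%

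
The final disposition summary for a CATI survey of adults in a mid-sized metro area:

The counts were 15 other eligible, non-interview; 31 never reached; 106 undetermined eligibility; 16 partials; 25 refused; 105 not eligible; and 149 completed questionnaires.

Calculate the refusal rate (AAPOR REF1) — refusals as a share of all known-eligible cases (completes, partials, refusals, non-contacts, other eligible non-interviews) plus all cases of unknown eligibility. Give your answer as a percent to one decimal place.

7.3%

Numerator → 25
Denom → 149 + 16 + 25 + 31 + 15 + 106 = 342
REF1 = 25 / 342 = 0.0731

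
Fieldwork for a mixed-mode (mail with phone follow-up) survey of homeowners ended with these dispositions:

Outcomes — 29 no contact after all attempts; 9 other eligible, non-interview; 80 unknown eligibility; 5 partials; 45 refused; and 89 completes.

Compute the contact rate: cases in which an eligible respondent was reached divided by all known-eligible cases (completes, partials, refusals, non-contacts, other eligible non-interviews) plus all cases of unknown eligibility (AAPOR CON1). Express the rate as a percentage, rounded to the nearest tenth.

Top: 89 + 5 + 45 + 9 = 148
Denominator: 89 + 5 + 45 + 29 + 9 + 80 = 257
CON1 = 148 / 257 = 0.5759

57.6%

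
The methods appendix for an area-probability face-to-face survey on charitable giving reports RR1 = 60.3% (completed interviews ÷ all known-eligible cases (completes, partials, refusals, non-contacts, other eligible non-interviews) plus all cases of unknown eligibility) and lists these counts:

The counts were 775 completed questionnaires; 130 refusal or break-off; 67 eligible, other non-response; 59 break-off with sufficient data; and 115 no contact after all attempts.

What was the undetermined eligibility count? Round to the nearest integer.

RR1 = 775 / D = 0.603
D = 775 / 0.603 = 1285.2
Rest of base = 1146
undetermined eligibility = 1285.2 − 1146 ≈ 139

139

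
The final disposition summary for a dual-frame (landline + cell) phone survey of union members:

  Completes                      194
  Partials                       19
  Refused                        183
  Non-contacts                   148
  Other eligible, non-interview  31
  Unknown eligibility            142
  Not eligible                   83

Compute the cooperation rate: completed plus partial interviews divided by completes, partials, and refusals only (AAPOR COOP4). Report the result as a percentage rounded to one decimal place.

Top = 194 + 19 = 213
Base = 194 + 19 + 183 = 396
COOP4 = 213 / 396 = 0.5379

53.8%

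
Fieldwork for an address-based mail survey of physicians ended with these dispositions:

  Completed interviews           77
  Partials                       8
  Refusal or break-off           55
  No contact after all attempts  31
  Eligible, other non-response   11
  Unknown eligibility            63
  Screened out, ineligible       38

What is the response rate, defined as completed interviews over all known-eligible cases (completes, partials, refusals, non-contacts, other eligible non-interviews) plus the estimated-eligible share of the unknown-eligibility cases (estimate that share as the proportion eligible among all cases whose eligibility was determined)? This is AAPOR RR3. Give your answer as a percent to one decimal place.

Num: 77
Known eligible: 77 + 8 + 55 + 31 + 11 = 182
e = 182 / (182 + 38) = 182 / 220 = 0.8273
e × U: 0.8273 × 63 = 52.12
Denominator: 182 + 52.12 = 234.12
RR3 = 77 / 234.12 = 0.3289

32.9%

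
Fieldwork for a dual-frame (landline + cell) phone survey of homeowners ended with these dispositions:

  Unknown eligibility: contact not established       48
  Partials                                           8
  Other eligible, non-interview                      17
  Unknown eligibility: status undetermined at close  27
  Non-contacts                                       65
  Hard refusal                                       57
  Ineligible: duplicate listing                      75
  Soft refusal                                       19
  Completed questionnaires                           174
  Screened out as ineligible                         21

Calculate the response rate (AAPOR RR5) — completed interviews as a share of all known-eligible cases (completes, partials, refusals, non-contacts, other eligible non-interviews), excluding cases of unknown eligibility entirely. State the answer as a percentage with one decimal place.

51.2%

Refusal or break-off = 57 + 19 = 76
Unknown if eligible = 48 + 27 = 75
Screened out, ineligible = 21 + 75 = 96
Num: 174
Base: 174 + 8 + 76 + 65 + 17 = 340
RR5 = 174 / 340 = 0.5118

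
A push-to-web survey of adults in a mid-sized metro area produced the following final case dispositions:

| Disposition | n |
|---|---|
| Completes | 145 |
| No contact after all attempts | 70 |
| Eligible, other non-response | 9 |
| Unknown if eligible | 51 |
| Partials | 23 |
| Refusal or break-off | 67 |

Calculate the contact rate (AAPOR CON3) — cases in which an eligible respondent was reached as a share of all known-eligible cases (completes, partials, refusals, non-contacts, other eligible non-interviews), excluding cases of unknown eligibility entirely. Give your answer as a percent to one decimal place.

Top: 145 + 23 + 67 + 9 = 244
Denom: 145 + 23 + 67 + 70 + 9 = 314
CON3 = 244 / 314 = 0.7771

77.7%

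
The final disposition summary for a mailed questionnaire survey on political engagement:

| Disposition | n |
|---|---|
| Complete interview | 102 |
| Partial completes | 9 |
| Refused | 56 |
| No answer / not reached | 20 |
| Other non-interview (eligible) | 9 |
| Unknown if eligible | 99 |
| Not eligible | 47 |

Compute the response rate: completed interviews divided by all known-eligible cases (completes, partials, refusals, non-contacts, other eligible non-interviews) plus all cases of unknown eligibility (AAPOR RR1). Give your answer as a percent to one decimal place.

Num → 102
Denominator → 102 + 9 + 56 + 20 + 9 + 99 = 295
RR1 = 102 / 295 = 0.3458

34.6%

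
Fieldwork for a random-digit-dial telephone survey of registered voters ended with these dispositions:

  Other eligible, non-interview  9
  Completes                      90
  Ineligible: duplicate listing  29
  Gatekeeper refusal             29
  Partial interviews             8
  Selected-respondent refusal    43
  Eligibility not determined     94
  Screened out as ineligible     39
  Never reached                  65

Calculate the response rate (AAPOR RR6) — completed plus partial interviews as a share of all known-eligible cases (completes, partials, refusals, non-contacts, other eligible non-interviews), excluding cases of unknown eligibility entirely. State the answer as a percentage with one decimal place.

Refusal or break-off = 29 + 43 = 72
Ineligible = 39 + 29 = 68
Num = 90 + 8 = 98
Base = 90 + 8 + 72 + 65 + 9 = 244
RR6 = 98 / 244 = 0.4016

40.2%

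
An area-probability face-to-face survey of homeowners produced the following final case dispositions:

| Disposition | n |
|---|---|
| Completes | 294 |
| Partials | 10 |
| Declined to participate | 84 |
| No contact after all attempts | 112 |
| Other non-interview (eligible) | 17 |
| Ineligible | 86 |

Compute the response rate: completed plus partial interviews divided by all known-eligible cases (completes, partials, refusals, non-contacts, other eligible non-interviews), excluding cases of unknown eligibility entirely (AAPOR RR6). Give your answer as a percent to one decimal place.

58.8%

Numerator = 294 + 10 = 304
Denominator = 294 + 10 + 84 + 112 + 17 = 517
RR6 = 304 / 517 = 0.5880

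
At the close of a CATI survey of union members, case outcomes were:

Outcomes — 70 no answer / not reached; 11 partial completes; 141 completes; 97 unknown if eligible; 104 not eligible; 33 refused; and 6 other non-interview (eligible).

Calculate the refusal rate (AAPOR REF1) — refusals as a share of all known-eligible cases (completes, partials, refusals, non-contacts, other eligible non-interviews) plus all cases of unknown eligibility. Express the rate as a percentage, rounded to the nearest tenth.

9.2%

Numerator → 33
Denominator → 141 + 11 + 33 + 70 + 6 + 97 = 358
REF1 = 33 / 358 = 0.0922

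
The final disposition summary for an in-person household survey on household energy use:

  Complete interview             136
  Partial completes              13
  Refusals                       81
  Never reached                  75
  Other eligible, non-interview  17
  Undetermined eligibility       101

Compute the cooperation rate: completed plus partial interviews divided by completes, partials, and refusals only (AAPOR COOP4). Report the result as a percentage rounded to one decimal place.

Top: 136 + 13 = 149
Base: 136 + 13 + 81 = 230
COOP4 = 149 / 230 = 0.6478

64.8%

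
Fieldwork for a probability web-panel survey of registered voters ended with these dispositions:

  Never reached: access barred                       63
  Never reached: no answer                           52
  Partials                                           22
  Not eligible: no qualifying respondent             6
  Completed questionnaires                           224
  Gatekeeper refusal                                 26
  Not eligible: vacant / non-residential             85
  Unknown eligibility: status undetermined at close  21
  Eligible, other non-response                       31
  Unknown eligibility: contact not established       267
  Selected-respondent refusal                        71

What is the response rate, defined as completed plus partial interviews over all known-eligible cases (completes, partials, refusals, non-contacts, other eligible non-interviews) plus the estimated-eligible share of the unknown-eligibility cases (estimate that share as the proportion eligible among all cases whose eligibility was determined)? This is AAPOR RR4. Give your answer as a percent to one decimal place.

33.6%

Declined to participate = 26 + 71 = 97
Non-contacts = 52 + 63 = 115
Undetermined eligibility = 267 + 21 = 288
Out of scope = 6 + 85 = 91
Numerator = 224 + 22 = 246
Determined eligible = 224 + 22 + 97 + 115 + 31 = 489
e = 489 / (489 + 91) = 489 / 580 = 0.8431
Eligible share of unknowns = 0.8431 × 288 = 242.81
Denominator = 489 + 242.81 = 731.81
RR4 = 246 / 731.81 = 0.3362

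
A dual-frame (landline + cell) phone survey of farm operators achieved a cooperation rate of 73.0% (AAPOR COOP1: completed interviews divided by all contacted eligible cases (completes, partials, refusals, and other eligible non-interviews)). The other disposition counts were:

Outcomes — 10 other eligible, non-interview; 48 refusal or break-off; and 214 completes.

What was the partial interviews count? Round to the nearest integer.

COOP1 = 214 / D = 0.730
D = 214 / 0.730 = 293.2
Remaining denominator categories sum to 272
partial interviews = 293.2 − 272 ≈ 21

21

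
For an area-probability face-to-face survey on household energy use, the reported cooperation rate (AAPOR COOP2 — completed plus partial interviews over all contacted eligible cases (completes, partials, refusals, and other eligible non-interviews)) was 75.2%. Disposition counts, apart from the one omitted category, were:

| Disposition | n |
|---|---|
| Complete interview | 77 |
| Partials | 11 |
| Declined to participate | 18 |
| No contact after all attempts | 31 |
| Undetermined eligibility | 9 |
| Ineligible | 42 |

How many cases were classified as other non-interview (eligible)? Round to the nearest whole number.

Numerator = 77 + 11 = 88
COOP2 = 88 / D = 0.752
D = 88 / 0.752 = 117.0
Other denominator terms total 106
other non-interview (eligible) = 117.0 − 106 ≈ 11

11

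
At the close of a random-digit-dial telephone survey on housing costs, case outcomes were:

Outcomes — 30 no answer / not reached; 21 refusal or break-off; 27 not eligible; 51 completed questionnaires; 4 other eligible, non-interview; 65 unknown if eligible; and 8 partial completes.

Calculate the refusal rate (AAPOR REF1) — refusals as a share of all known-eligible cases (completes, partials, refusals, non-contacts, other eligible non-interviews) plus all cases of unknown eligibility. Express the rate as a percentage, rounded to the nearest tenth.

Top: 21
Denominator: 51 + 8 + 21 + 30 + 4 + 65 = 179
REF1 = 21 / 179 = 0.1173

11.7%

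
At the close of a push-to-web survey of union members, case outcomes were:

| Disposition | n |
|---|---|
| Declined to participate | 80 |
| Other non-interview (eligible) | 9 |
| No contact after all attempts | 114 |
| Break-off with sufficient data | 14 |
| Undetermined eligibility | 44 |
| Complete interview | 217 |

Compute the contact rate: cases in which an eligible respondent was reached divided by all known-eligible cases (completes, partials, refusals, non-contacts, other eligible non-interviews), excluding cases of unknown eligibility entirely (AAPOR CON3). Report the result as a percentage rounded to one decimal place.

Num → 217 + 14 + 80 + 9 = 320
Denominator → 217 + 14 + 80 + 114 + 9 = 434
CON3 = 320 / 434 = 0.7373

73.7%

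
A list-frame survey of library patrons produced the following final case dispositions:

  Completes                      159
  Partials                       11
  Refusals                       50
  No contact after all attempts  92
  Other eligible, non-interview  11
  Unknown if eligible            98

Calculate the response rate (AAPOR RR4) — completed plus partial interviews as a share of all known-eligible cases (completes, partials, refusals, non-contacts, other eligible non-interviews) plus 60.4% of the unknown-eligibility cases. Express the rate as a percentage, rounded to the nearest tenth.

44.5%

Top → 159 + 11 = 170
Known eligible → 159 + 11 + 50 + 92 + 11 = 323
Eligible share of unknowns → 0.6040 × 98 = 59.19
Denom → 323 + 59.19 = 382.19
RR4 = 170 / 382.19 = 0.4448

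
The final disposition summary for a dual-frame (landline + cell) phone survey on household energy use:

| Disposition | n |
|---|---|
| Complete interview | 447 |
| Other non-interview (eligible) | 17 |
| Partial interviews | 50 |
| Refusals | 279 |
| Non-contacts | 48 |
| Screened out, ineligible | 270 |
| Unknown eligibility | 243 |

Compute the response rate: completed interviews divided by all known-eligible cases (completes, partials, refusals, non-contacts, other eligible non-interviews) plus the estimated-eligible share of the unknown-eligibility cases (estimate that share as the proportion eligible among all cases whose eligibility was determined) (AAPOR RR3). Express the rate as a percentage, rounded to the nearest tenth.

43.6%

Top: 447
Determined eligible: 447 + 50 + 279 + 48 + 17 = 841
e = 841 / (841 + 270) = 841 / 1111 = 0.7570
Eligible share of unknowns: 0.7570 × 243 = 183.95
Denominator: 841 + 183.95 = 1024.95
RR3 = 447 / 1024.95 = 0.4361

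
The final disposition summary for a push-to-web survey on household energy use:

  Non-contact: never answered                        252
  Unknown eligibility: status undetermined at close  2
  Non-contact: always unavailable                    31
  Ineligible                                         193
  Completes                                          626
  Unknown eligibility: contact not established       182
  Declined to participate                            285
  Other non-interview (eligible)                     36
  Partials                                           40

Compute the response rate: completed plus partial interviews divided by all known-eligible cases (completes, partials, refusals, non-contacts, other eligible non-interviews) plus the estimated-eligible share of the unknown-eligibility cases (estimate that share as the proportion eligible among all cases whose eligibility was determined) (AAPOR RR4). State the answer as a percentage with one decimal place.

No answer / not reached = 252 + 31 = 283
Unknown eligibility = 182 + 2 = 184
Numerator = 626 + 40 = 666
Eligible (known) = 626 + 40 + 285 + 283 + 36 = 1270
e = 1270 / (1270 + 193) = 1270 / 1463 = 0.8681
e × U = 0.8681 × 184 = 159.73
Denominator = 1270 + 159.73 = 1429.73
RR4 = 666 / 1429.73 = 0.4658

46.6%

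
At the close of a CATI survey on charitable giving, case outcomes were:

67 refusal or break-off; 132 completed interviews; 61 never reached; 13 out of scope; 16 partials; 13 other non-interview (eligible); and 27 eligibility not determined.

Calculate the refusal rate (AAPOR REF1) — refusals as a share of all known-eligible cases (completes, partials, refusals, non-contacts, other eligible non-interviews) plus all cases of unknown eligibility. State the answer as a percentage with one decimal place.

Numerator = 67
Base = 132 + 16 + 67 + 61 + 13 + 27 = 316
REF1 = 67 / 316 = 0.2120

21.2%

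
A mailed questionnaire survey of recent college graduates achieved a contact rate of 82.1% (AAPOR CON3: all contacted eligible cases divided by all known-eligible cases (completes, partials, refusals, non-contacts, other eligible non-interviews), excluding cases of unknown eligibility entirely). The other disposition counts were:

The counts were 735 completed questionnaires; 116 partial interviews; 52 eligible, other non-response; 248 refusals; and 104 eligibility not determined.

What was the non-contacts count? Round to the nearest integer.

Num = 735 + 116 + 248 + 52 = 1151
CON3 = 1151 / D = 0.821
D = 1151 / 0.821 = 1401.9
Other denominator terms total 1151
non-contacts = 1401.9 − 1151 ≈ 251

251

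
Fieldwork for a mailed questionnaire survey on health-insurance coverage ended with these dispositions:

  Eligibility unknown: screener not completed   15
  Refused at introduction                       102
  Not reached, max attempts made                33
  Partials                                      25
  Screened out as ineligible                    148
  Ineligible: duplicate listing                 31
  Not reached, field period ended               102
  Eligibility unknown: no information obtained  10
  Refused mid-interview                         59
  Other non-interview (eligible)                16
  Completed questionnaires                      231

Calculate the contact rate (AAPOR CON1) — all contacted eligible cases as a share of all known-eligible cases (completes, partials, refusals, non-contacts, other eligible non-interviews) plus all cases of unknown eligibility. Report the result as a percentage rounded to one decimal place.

Refused = 102 + 59 = 161
No answer / not reached = 102 + 33 = 135
Undetermined eligibility = 15 + 10 = 25
Out of scope = 148 + 31 = 179
Num → 231 + 25 + 161 + 16 = 433
Base → 231 + 25 + 161 + 135 + 16 + 25 = 593
CON1 = 433 / 593 = 0.7302

73.0%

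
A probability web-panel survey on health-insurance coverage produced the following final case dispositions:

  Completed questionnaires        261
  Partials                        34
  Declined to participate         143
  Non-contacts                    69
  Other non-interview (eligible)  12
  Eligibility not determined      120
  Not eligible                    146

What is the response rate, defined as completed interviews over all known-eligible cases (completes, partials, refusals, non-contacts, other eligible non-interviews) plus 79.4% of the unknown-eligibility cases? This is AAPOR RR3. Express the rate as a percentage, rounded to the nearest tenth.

Num: 261
Known eligible: 261 + 34 + 143 + 69 + 12 = 519
Estimated eligible among unknowns: 0.7940 × 120 = 95.28
Base: 519 + 95.28 = 614.28
RR3 = 261 / 614.28 = 0.4249

42.5%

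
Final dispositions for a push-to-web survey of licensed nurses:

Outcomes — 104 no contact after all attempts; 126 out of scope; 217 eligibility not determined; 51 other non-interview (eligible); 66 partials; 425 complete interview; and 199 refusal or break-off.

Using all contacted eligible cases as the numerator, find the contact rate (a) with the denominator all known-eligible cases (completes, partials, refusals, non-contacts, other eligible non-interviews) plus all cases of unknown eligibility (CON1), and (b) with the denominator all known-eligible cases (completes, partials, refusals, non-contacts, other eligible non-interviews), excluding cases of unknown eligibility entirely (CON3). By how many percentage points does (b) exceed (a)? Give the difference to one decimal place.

17.9

Numerator = 425 + 66 + 199 + 51 = 741
Denominator = 425 + 66 + 199 + 104 + 51 + 217 = 1062
CON1 = 741 / 1062 = 0.6977
Denominator = 425 + 66 + 199 + 104 + 51 = 845
CON3 = 741 / 845 = 0.8769
Difference = 87.69 − 69.77 = 17.92 percentage points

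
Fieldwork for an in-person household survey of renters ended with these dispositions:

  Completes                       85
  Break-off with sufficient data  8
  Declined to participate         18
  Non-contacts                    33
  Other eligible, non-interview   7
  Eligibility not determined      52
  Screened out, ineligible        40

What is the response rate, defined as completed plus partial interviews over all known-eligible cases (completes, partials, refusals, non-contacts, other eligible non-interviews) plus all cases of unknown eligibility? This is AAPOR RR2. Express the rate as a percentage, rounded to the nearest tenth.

45.8%

Num = 85 + 8 = 93
Denominator = 85 + 8 + 18 + 33 + 7 + 52 = 203
RR2 = 93 / 203 = 0.4581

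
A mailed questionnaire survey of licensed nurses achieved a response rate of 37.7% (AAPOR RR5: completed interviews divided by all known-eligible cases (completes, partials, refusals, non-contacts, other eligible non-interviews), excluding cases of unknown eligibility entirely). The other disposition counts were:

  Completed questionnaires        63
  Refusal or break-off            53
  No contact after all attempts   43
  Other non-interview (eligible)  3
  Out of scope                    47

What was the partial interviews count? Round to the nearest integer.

RR5 = 63 / D = 0.377
D = 63 / 0.377 = 167.1
Other denominator terms total 162
partial interviews = 167.1 − 162 ≈ 5

5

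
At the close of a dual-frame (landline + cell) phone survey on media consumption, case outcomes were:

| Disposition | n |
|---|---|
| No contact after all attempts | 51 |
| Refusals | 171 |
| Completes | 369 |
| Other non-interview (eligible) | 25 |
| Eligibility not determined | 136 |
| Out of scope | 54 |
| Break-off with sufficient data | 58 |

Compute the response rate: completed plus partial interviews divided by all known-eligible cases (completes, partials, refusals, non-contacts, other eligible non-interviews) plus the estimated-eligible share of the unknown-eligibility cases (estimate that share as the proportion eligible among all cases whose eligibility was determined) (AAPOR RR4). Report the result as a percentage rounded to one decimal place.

Numerator = 369 + 58 = 427
Known eligible = 369 + 58 + 171 + 51 + 25 = 674
e = 674 / (674 + 54) = 674 / 728 = 0.9258
Estimated eligible among unknowns = 0.9258 × 136 = 125.91
Base = 674 + 125.91 = 799.91
RR4 = 427 / 799.91 = 0.5338

53.4%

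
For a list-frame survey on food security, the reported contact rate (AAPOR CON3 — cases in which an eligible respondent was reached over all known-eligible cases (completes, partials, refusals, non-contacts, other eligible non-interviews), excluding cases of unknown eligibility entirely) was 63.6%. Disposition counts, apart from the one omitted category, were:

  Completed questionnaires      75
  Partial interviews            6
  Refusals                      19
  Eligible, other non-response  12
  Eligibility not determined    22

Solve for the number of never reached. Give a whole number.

64

Top: 75 + 6 + 19 + 12 = 112
CON3 = 112 / D = 0.636
D = 112 / 0.636 = 176.1
Other denominator terms total 112
never reached = 176.1 − 112 ≈ 64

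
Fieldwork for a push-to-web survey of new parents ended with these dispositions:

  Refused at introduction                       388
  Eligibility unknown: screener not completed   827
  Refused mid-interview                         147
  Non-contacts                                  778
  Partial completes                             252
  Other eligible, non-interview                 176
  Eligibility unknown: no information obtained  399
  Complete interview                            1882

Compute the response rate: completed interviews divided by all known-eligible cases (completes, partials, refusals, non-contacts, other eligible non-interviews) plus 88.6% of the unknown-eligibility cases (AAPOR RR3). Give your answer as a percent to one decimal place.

40.0%

Declined to participate = 388 + 147 = 535
Undetermined eligibility = 827 + 399 = 1226
Numerator → 1882
Known eligible → 1882 + 252 + 535 + 778 + 176 = 3623
Estimated eligible among unknowns → 0.8860 × 1226 = 1086.24
Denominator → 3623 + 1086.24 = 4709.24
RR3 = 1882 / 4709.24 = 0.3996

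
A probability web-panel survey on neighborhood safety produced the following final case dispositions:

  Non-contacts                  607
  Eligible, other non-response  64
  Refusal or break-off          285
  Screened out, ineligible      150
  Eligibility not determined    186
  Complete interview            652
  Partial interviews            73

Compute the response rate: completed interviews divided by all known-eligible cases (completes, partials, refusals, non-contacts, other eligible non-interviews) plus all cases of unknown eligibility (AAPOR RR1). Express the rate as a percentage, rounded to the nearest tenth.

Top → 652
Base → 652 + 73 + 285 + 607 + 64 + 186 = 1867
RR1 = 652 / 1867 = 0.3492

34.9%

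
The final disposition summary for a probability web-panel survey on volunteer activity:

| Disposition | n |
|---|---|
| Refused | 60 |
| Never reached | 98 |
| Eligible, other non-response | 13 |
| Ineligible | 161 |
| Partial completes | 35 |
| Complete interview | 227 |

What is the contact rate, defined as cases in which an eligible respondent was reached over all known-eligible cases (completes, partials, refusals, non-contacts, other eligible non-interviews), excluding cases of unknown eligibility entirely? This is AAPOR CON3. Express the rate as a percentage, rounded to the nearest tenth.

Num → 227 + 35 + 60 + 13 = 335
Base → 227 + 35 + 60 + 98 + 13 = 433
CON3 = 335 / 433 = 0.7737

77.4%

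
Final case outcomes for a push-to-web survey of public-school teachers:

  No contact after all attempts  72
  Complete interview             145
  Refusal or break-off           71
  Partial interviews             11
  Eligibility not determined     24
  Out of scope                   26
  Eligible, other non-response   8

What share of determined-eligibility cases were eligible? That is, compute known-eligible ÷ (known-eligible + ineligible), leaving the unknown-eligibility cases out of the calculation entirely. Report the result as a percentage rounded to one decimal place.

92.2%

Known eligible → 145 + 11 + 71 + 72 + 8 = 307
e = 307 / (307 + 26) = 307 / 333 = 0.9219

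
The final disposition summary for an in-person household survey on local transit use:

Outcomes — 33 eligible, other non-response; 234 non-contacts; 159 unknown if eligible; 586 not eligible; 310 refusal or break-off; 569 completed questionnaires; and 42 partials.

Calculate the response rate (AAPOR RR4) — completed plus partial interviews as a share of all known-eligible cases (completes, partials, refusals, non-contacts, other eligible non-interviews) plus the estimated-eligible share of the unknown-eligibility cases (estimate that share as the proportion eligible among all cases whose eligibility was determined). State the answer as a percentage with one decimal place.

47.2%

Num → 569 + 42 = 611
Determined eligible → 569 + 42 + 310 + 234 + 33 = 1188
e = 1188 / (1188 + 586) = 1188 / 1774 = 0.6697
Estimated eligible among unknowns → 0.6697 × 159 = 106.48
Denom → 1188 + 106.48 = 1294.48
RR4 = 611 / 1294.48 = 0.4720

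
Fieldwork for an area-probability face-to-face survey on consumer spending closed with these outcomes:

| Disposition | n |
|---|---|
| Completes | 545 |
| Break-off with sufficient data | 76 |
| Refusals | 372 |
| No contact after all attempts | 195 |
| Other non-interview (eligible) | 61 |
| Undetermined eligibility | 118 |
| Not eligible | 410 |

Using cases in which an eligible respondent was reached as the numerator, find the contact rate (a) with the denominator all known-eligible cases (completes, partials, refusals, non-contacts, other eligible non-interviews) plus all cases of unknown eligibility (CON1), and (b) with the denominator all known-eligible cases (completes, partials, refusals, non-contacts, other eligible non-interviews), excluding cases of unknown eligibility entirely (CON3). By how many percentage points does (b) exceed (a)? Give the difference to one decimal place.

Numerator = 545 + 76 + 372 + 61 = 1054
Base = 545 + 76 + 372 + 195 + 61 + 118 = 1367
CON1 = 1054 / 1367 = 0.7710
Base = 545 + 76 + 372 + 195 + 61 = 1249
CON3 = 1054 / 1249 = 0.8439
Difference = 84.39 − 77.10 = 7.29 percentage points

7.3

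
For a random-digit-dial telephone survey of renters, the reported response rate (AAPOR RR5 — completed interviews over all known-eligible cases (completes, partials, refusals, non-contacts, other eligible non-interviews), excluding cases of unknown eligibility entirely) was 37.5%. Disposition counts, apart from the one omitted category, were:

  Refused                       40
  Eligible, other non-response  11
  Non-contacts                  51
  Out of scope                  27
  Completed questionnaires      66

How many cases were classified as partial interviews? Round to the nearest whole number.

8

RR5 = 66 / D = 0.375
D = 66 / 0.375 = 176.0
Rest of base = 168
partial interviews = 176.0 − 168 ≈ 8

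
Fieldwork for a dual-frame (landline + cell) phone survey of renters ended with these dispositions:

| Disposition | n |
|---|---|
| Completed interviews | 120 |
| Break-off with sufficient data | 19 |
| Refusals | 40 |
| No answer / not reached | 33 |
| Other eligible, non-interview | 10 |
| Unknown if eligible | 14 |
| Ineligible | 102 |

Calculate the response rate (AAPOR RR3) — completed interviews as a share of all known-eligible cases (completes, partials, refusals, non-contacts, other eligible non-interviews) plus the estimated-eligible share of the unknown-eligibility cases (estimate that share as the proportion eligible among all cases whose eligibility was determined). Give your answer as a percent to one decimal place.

Numerator → 120
Eligible (known) → 120 + 19 + 40 + 33 + 10 = 222
e = 222 / (222 + 102) = 222 / 324 = 0.6852
Estimated eligible among unknowns → 0.6852 × 14 = 9.59
Denom → 222 + 9.59 = 231.59
RR3 = 120 / 231.59 = 0.5182

51.8%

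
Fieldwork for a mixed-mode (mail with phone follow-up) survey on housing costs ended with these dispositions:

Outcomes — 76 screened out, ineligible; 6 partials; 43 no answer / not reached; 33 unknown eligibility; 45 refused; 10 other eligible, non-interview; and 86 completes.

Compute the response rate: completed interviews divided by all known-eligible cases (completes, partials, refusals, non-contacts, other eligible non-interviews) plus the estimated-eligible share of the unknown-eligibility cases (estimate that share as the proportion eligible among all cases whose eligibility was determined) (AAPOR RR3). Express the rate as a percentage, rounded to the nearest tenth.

Num: 86
Eligible (known): 86 + 6 + 45 + 43 + 10 = 190
e = 190 / (190 + 76) = 190 / 266 = 0.7143
Eligible share of unknowns: 0.7143 × 33 = 23.57
Denominator: 190 + 23.57 = 213.57
RR3 = 86 / 213.57 = 0.4027

40.3%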